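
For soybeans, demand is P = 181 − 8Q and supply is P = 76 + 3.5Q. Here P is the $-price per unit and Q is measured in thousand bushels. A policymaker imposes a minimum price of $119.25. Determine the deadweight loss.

Competitive equilibrium: 181 − 8Q = 76 + 3.5Q → Q* = 9.1304, P* = 107.9565.
At the floor P = 119.25, quantity demanded = (181 − 119.25)/8 = 7.7188.
Sellers' marginal cost at Q' = 7.7188: 76 + 3.5·7.7188 = 103.0158.
ΔQ = 9.1304 − 7.7188 = 1.4116; wedge = 119.25 − 103.0158 = 16.2342.
The triangle = ½ × 1.4116 × 16.2342 = $11.46 thousand.

$11.46 thousand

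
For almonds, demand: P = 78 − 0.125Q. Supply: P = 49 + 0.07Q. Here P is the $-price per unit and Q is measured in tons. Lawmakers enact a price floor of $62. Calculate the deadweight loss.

Competitive equilibrium: 78 − 0.125Q = 49 + 0.07Q → Q* = 148.7179, P* = 59.4103.
At the floor P = 62, quantity demanded = (78 − 62)/0.125 = 128.
Sellers' marginal cost at Q' = 128: 49 + 0.07·128 = 57.96.
ΔQ = 148.7179 − 128 = 20.7179; wedge = 62 − 57.96 = 4.04.
Welfare loss = ½ × 20.7179 × 4.04 = $41.85.

$41.85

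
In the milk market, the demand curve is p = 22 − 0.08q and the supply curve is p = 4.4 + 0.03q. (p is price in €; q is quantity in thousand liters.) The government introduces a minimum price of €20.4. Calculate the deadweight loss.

€1078 thousand

Competitive equilibrium: 22 − 0.08q = 4.4 + 0.03q → q* = 160, p* = 9.2.
At the floor p = 20.4, quantity demanded = (22 − 20.4)/0.08 = 20.
Sellers' marginal cost at q' = 20: 4.4 + 0.03·20 = 5.
Δq = 160 − 20 = 140; wedge = 20.4 − 5 = 15.4.
Welfare loss = ½ × 140 × 15.4 = €1078 thousand.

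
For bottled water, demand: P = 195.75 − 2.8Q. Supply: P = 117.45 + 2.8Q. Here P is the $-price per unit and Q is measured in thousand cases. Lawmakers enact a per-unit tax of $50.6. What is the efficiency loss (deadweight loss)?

Competitive equilibrium: 195.75 − 2.8Q = 117.45 + 2.8Q → Q* = 13.9821, P* = 156.6.
With the tax, the buyer price exceeds the seller price by 50.6: (195.75 − 2.8Q) − (117.45 + 2.8Q) = 50.6 → Q' = 4.9464.
ΔQ = 13.9821 − 4.9464 = 9.0357; the wedge equals the tax, 50.6.
Welfare loss = ½ × 9.0357 × 50.6 = $228.60 thousand.

$228.60 thousand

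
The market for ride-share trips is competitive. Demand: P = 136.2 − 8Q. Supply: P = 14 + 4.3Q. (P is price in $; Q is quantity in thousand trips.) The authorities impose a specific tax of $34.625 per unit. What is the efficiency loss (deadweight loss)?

$48.74 thousand

Competitive equilibrium: 136.2 − 8Q = 14 + 4.3Q → Q* = 9.935, P* = 56.7203.
With the tax, the buyer price exceeds the seller price by 34.625: (136.2 − 8Q) − (14 + 4.3Q) = 34.625 → Q' = 7.1199.
ΔQ = 9.935 − 7.1199 = 2.8151; the wedge equals the tax, 34.625.
DWL = ½ × 2.8151 × 34.625 = $48.74 thousand.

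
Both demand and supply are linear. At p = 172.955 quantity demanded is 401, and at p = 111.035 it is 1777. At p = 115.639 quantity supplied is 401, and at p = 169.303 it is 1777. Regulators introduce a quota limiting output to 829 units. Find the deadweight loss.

Demand slope = (111.035 − 172.955)/(1777 − 401) = −0.045, so p = 191 − 0.045q.
Supply slope = (169.303 − 115.639)/(1777 − 401) = 0.039, so p = 100 + 0.039q.
Competitive equilibrium: 191 − 0.045q = 100 + 0.039q → q* = 1083.3333, p* = 142.25.
At q = 829: demand price = 191 − 0.045·829 = 153.695; supply price = 100 + 0.039·829 = 132.331.
Δq = 1083.3333 − 829 = 254.3333; wedge = 153.695 − 132.331 = 21.364.
The triangle = ½ × 254.3333 × 21.364 = 2716.79.

2716.79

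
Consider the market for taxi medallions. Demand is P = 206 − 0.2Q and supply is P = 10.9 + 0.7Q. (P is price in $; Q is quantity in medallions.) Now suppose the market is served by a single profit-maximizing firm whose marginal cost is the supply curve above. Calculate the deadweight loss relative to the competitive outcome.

Competitive equilibrium: 206 − 0.2Q = 10.9 + 0.7Q → Q* = 216.77778, P* = 162.64444.
Marginal revenue: MR = 206 − 0.4Q. Set MR = MC: 206 − 0.4Q = 10.9 + 0.7Q → Q_m = 177.36364.
Price P_m = 206 − 0.2·177.36364 = 170.52727; MC(Q_m) = 10.9 + 0.7·177.36364 = 135.05455.
Competitive Q* = 216.77778, so ΔQ = 39.41414; wedge = 170.52727 − 135.05455 = 35.47272.
Welfare loss = ½ × 39.41414 × 35.47272 = $699.06.

$699.06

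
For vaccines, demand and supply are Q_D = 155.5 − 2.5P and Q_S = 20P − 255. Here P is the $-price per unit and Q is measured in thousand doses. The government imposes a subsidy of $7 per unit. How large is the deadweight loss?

In inverse form: demand P = 62.2 − 0.4Q, supply P = 12.75 + 0.05Q.
Competitive equilibrium: 62.2 − 0.4Q = 12.75 + 0.05Q → Q* = 109.8889, P* = 18.2444.
The subsidy lowers effective supply by 7: P = 5.75 + 0.05Q.
New quantity: 62.2 − 0.4Q = 5.75 + 0.05Q → Q' = 125.4444.
Overproduction ΔQ = 125.4444 − 109.8889 = 15.5555; wedge = subsidy = 7.
DWL = ½ × 15.5555 × 7 = $54.44 thousand.

$54.44 thousand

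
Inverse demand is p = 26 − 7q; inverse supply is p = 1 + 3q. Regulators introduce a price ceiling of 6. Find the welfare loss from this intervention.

Competitive equilibrium: 26 − 7q = 1 + 3q → q* = 2.5, p* = 8.5.
At the ceiling p = 6, quantity supplied = (6 − 1)/3 = 1.6667.
Willingness to pay at q' = 1.6667: 26 − 7·1.6667 = 14.3331.
Δq = 2.5 − 1.6667 = 0.8333; wedge = 14.3331 − 6 = 8.3331.
Welfare loss = ½ × 0.8333 × 8.3331 = 3.47.

3.47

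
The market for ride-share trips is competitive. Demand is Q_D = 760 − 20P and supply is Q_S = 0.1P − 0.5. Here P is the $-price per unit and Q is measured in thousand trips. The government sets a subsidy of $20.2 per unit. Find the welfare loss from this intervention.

$20.30 thousand

In inverse form: demand P = 38 − 0.05Q, supply P = 5 + 10Q.
Competitive equilibrium: 38 − 0.05Q = 5 + 10Q → Q* = 3.2836, P* = 37.8358.
The subsidy lowers effective supply by 20.2: P = 10Q − 15.2.
New quantity: 38 − 0.05Q = 10Q − 15.2 → Q' = 5.2935.
Overproduction ΔQ = 5.2935 − 3.2836 = 2.0099; wedge = subsidy = 20.2.
DWL = ½ × 2.0099 × 20.2 = $20.30 thousand.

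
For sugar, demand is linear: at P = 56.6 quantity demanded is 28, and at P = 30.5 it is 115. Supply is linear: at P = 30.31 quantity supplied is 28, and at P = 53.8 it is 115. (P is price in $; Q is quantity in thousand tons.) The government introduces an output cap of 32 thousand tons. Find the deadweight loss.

Demand slope = (30.5 − 56.6)/(115 − 28) = −0.3, so P = 65 − 0.3Q.
Supply slope = (53.8 − 30.31)/(115 − 28) = 0.27, so P = 22.75 + 0.27Q.
Competitive equilibrium: 65 − 0.3Q = 22.75 + 0.27Q → Q* = 74.1228, P* = 42.7632.
At Q = 32: demand price = 65 − 0.3·32 = 55.4; supply price = 22.75 + 0.27·32 = 31.39.
ΔQ = 74.1228 − 32 = 42.1228; wedge = 55.4 − 31.39 = 24.01.
The triangle = ½ × 42.1228 × 24.01 = $505.68 thousand.

$505.68 thousand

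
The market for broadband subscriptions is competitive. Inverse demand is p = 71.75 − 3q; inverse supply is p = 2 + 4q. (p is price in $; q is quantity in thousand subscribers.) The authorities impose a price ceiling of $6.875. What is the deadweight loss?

$267.70 thousand

Competitive equilibrium: 71.75 − 3q = 2 + 4q → q* = 9.96429, p* = 41.85714.
At the ceiling p = 6.875, quantity supplied = (6.875 − 2)/4 = 1.21875.
Willingness to pay at q' = 1.21875: 71.75 − 3·1.21875 = 68.09375.
Δq = 9.96429 − 1.21875 = 8.74554; wedge = 68.09375 − 6.875 = 61.21875.
DWL = ½ × 8.74554 × 61.21875 = $267.70 thousand.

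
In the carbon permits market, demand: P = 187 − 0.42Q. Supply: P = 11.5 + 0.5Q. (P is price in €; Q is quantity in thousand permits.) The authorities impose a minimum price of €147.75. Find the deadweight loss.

Competitive equilibrium: 187 − 0.42Q = 11.5 + 0.5Q → Q* = 190.7609, P* = 106.8804.
At the floor P = 147.75, quantity demanded = (187 − 147.75)/0.42 = 93.4524.
Sellers' marginal cost at Q' = 93.4524: 11.5 + 0.5·93.4524 = 58.2262.
ΔQ = 190.7609 − 93.4524 = 97.3085; wedge = 147.75 − 58.2262 = 89.5238.
The triangle = ½ × 97.3085 × 89.5238 = €4355.71 thousand.

€4355.71 thousand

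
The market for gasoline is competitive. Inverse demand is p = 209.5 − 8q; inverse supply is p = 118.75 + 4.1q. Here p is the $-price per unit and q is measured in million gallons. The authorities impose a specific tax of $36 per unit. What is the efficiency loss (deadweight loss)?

Competitive equilibrium: 209.5 − 8q = 118.75 + 4.1q → q* = 7.5, p* = 149.5.
With the tax, the buyer price exceeds the seller price by 36: (209.5 − 8q) − (118.75 + 4.1q) = 36 → q' = 4.5248.
Δq = 7.5 − 4.5248 = 2.9752; the wedge equals the tax, 36.
Welfare loss = ½ × 2.9752 × 36 = $53.55 million.

$53.55 million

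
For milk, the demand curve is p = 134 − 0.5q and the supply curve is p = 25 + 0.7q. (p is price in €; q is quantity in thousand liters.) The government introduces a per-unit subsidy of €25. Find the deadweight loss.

Competitive equilibrium: 134 − 0.5q = 25 + 0.7q → q* = 90.8333, p* = 88.5833.
The subsidy lowers effective supply by 25: p = 0 + 0.7q.
New quantity: 134 − 0.5q = 0 + 0.7q → q' = 111.6667.
Overproduction Δq = 111.6667 − 90.8333 = 20.8334; wedge = subsidy = 25.
Welfare loss = ½ × 20.8334 × 25 = €260.42 thousand.

€260.42 thousand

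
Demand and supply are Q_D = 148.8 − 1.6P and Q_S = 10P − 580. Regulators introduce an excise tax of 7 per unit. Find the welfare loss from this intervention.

In inverse form: demand P = 93 − 0.625Q, supply P = 58 + 0.1Q.
Competitive equilibrium: 93 − 0.625Q = 58 + 0.1Q → Q* = 48.2759, P* = 62.8276.
With the tax, the buyer price exceeds the seller price by 7: (93 − 0.625Q) − (58 + 0.1Q) = 7 → Q' = 38.6207.
ΔQ = 48.2759 − 38.6207 = 9.6552; the wedge equals the tax, 7.
Welfare loss = ½ × 9.6552 × 7 = 33.79.

33.79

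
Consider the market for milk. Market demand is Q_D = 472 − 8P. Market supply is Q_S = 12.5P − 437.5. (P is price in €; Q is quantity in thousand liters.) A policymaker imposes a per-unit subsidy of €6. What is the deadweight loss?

In inverse form: demand P = 59 − 0.125Q, supply P = 35 + 0.08Q.
Competitive equilibrium: 59 − 0.125Q = 35 + 0.08Q → Q* = 117.0732, P* = 44.3659.
The subsidy lowers effective supply by 6: P = 29 + 0.08Q.
New quantity: 59 − 0.125Q = 29 + 0.08Q → Q' = 146.3415.
Overproduction ΔQ = 146.3415 − 117.0732 = 29.2683; wedge = subsidy = 6.
The triangle = ½ × 29.2683 × 6 = €87.80 thousand.

€87.80 thousand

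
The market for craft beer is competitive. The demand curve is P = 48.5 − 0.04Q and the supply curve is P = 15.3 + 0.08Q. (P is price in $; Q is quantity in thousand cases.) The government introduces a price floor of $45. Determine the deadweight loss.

$2147.04 thousand

Competitive equilibrium: 48.5 − 0.04Q = 15.3 + 0.08Q → Q* = 276.6667, P* = 37.4333.
At the floor P = 45, quantity demanded = (48.5 − 45)/0.04 = 87.5.
Sellers' marginal cost at Q' = 87.5: 15.3 + 0.08·87.5 = 22.3.
ΔQ = 276.6667 − 87.5 = 189.1667; wedge = 45 − 22.3 = 22.7.
Deadweight loss = ½ × 189.1667 × 22.7 = $2147.04 thousand.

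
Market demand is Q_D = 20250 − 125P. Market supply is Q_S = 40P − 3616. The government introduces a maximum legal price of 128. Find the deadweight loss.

7312.02

In inverse form: demand P = 162 − 0.008Q, supply P = 90.4 + 0.025Q.
Competitive equilibrium: 162 − 0.008Q = 90.4 + 0.025Q → Q* = 2169.697, P* = 144.6424.
At the ceiling P = 128, quantity supplied = (128 − 90.4)/0.025 = 1504.
Willingness to pay at Q' = 1504: 162 − 0.008·1504 = 149.968.
ΔQ = 2169.697 − 1504 = 665.697; wedge = 149.968 − 128 = 21.968.
Welfare loss = ½ × 665.697 × 21.968 = 7312.02.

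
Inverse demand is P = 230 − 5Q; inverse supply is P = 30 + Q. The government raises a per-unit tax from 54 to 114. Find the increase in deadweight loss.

840

Competitive equilibrium: 230 − 5Q = 30 + Q → Q* = 33.3333, P* = 63.3333.
For a per-unit tax t: ΔQ = t/6, so DWL = ½·t·(t/6) = t²/12.
At t = 54: DWL = 243. At t = 114: DWL = 1083.
Increase = 1083 − 243 = 840.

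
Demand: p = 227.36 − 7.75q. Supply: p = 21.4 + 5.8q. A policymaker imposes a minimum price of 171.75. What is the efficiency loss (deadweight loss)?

436.26

Competitive equilibrium: 227.36 − 7.75q = 21.4 + 5.8q → q* = 15.2, p* = 109.56.
At the floor p = 171.75, quantity demanded = (227.36 − 171.75)/7.75 = 7.1755.
Sellers' marginal cost at q' = 7.1755: 21.4 + 5.8·7.1755 = 63.0179.
Δq = 15.2 − 7.1755 = 8.0245; wedge = 171.75 − 63.0179 = 108.7321.
Deadweight loss = ½ × 8.0245 × 108.7321 = 436.26.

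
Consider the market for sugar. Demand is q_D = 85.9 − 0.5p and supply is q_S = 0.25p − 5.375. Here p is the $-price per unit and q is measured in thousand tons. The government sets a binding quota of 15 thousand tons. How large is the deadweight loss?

In inverse form: demand p = 171.8 − 2q, supply p = 21.5 + 4q.
Competitive equilibrium: 171.8 − 2q = 21.5 + 4q → q* = 25.05, p* = 121.7.
At q = 15: demand price = 171.8 − 2·15 = 141.8; supply price = 21.5 + 4·15 = 81.5.
Δq = 25.05 − 15 = 10.05; wedge = 141.8 − 81.5 = 60.3.
Welfare loss = ½ × 10.05 × 60.3 = $303.01 thousand.

$303.01 thousand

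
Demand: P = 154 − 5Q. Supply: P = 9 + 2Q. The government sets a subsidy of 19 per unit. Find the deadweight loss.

25.79

Competitive equilibrium: 154 − 5Q = 9 + 2Q → Q* = 20.7143, P* = 50.4286.
The subsidy lowers effective supply by 19: P = 2Q − 10.
New quantity: 154 − 5Q = 2Q − 10 → Q' = 23.4286.
Overproduction ΔQ = 23.4286 − 20.7143 = 2.7143; wedge = subsidy = 19.
Welfare loss = ½ × 2.7143 × 19 = 25.79.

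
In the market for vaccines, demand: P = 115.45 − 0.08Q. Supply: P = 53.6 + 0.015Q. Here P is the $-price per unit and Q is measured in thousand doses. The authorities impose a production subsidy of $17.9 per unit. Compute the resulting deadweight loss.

$1686.37 thousand

Competitive equilibrium: 115.45 − 0.08Q = 53.6 + 0.015Q → Q* = 651.0526, P* = 63.3658.
The subsidy lowers effective supply by 17.9: P = 35.7 + 0.015Q.
New quantity: 115.45 − 0.08Q = 35.7 + 0.015Q → Q' = 839.4737.
Overproduction ΔQ = 839.4737 − 651.0526 = 188.4211; wedge = subsidy = 17.9.
Deadweight loss = ½ × 188.4211 × 17.9 = $1686.37 thousand.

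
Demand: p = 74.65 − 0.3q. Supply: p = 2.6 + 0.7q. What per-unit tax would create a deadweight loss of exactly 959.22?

43.8

Competitive equilibrium: 74.65 − 0.3q = 2.6 + 0.7q → q* = 72.05, p* = 53.035.
A tax t gives Δq = t/1 and wedge t, so DWL = t²/2.
t²/2 = 959.22 → t² = 1918.44 → t = 43.8.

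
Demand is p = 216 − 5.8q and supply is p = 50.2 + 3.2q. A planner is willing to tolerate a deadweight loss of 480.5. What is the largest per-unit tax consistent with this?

Competitive equilibrium: 216 − 5.8q = 50.2 + 3.2q → q* = 18.4222, p* = 109.1511.
A tax t gives Δq = t/9 and wedge t, so DWL = t²/18.
t²/18 = 480.5 → t² = 8649 → t = 93.

93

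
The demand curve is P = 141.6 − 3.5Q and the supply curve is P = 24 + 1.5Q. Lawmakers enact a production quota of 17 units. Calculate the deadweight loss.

Competitive equilibrium: 141.6 − 3.5Q = 24 + 1.5Q → Q* = 23.52, P* = 59.28.
At Q = 17: demand price = 141.6 − 3.5·17 = 82.1; supply price = 24 + 1.5·17 = 49.5.
ΔQ = 23.52 − 17 = 6.52; wedge = 82.1 − 49.5 = 32.6.
Deadweight loss = ½ × 6.52 × 32.6 = 106.276.

106.276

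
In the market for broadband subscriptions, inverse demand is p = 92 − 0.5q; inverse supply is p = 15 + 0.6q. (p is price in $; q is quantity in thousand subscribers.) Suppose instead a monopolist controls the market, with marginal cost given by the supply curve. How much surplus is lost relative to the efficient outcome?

Competitive equilibrium: 92 − 0.5q = 15 + 0.6q → q* = 70, p* = 57.
Marginal revenue: MR = 92 − q. Set MR = MC: 92 − q = 15 + 0.6q → q_m = 48.125.
Price p_m = 92 − 0.5·48.125 = 67.9375; MC(q_m) = 15 + 0.6·48.125 = 43.875.
Competitive q* = 70, so Δq = 21.875; wedge = 67.9375 − 43.875 = 24.0625.
DWL = ½ × 21.875 × 24.0625 = $263.18 thousand.

$263.18 thousand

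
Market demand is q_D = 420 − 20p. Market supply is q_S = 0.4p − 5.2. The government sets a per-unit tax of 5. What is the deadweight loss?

In inverse form: demand p = 21 − 0.05q, supply p = 13 + 2.5q.
Competitive equilibrium: 21 − 0.05q = 13 + 2.5q → q* = 3.1373, p* = 20.8431.
With the tax, the buyer price exceeds the seller price by 5: (21 − 0.05q) − (13 + 2.5q) = 5 → q' = 1.1765.
Δq = 3.1373 − 1.1765 = 1.9608; the wedge equals the tax, 5.
Welfare loss = ½ × 1.9608 × 5 = 4.90.

4.90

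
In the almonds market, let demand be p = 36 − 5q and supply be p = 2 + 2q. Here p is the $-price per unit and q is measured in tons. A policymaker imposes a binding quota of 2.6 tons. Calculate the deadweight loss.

Competitive equilibrium: 36 − 5q = 2 + 2q → q* = 4.8571, p* = 11.7143.
At q = 2.6: demand price = 36 − 5·2.6 = 23; supply price = 2 + 2·2.6 = 7.2.
Δq = 4.8571 − 2.6 = 2.2571; wedge = 23 − 7.2 = 15.8.
The triangle = ½ × 2.2571 × 15.8 = $17.83.

$17.83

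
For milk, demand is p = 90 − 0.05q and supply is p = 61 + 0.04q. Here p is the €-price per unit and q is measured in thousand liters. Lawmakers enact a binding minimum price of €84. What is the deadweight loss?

Competitive equilibrium: 90 − 0.05q = 61 + 0.04q → q* = 322.2222, p* = 73.8889.
At the floor p = 84, quantity demanded = (90 − 84)/0.05 = 120.
Sellers' marginal cost at q' = 120: 61 + 0.04·120 = 65.8.
Δq = 322.2222 − 120 = 202.2222; wedge = 84 − 65.8 = 18.2.
DWL = ½ × 202.2222 × 18.2 = €1840.22 thousand.

€1840.22 thousand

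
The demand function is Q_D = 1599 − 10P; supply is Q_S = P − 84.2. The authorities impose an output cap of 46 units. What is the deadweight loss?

In inverse form: demand P = 159.9 − 0.1Q, supply P = 84.2 + Q.
Competitive equilibrium: 159.9 − 0.1Q = 84.2 + Q → Q* = 68.8182, P* = 153.0182.
At Q = 46: demand price = 159.9 − 0.1·46 = 155.3; supply price = 84.2 + 1·46 = 130.2.
ΔQ = 68.8182 − 46 = 22.8182; wedge = 155.3 − 130.2 = 25.1.
Deadweight loss = ½ × 22.8182 × 25.1 = 286.37.

286.37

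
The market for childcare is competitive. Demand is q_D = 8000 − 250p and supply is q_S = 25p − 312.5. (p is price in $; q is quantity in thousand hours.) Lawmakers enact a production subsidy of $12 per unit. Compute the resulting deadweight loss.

In inverse form: demand p = 32 − 0.004q, supply p = 12.5 + 0.04q.
Competitive equilibrium: 32 − 0.004q = 12.5 + 0.04q → q* = 443.1818, p* = 30.2273.
The subsidy lowers effective supply by 12: p = 0.5 + 0.04q.
New quantity: 32 − 0.004q = 0.5 + 0.04q → q' = 715.9091.
Overproduction Δq = 715.9091 − 443.1818 = 272.7273; wedge = subsidy = 12.
Deadweight loss = ½ × 272.7273 × 12 = $1636.36 thousand.

$1636.36 thousand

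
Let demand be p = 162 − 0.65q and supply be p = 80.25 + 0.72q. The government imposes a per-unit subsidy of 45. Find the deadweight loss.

739.05

Competitive equilibrium: 162 − 0.65q = 80.25 + 0.72q → q* = 59.6715, p* = 123.2135.
The subsidy lowers effective supply by 45: p = 35.25 + 0.72q.
New quantity: 162 − 0.65q = 35.25 + 0.72q → q' = 92.5182.
Overproduction Δq = 92.5182 − 59.6715 = 32.8467; wedge = subsidy = 45.
Deadweight loss = ½ × 32.8467 × 45 = 739.05.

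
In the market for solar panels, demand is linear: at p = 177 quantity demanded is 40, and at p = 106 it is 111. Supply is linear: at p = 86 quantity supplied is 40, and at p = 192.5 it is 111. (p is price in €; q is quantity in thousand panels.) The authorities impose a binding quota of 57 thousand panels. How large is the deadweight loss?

€470.45 thousand

Demand slope = (106 − 177)/(111 − 40) = −1, so p = 217 − q.
Supply slope = (192.5 − 86)/(111 − 40) = 1.5, so p = 26 + 1.5q.
Competitive equilibrium: 217 − q = 26 + 1.5q → q* = 76.4, p* = 140.6.
At q = 57: demand price = 217 − 1·57 = 160; supply price = 26 + 1.5·57 = 111.5.
Δq = 76.4 − 57 = 19.4; wedge = 160 − 111.5 = 48.5.
The triangle = ½ × 19.4 × 48.5 = €470.45 thousand.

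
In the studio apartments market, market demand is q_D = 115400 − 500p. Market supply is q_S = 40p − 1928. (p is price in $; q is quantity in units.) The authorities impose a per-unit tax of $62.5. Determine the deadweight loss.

$72337.96

In inverse form: demand p = 230.8 − 0.002q, supply p = 48.2 + 0.025q.
Competitive equilibrium: 230.8 − 0.002q = 48.2 + 0.025q → q* = 6762.96296, p* = 217.27407.
With the tax, the buyer price exceeds the seller price by 62.5: (230.8 − 0.002q) − (48.2 + 0.025q) = 62.5 → q' = 4448.14815.
Δq = 6762.96296 − 4448.14815 = 2314.81481; the wedge equals the tax, 62.5.
Welfare loss = ½ × 2314.81481 × 62.5 = $72337.96.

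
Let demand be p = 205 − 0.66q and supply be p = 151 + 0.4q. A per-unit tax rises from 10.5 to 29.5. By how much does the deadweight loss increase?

358.49

Competitive equilibrium: 205 − 0.66q = 151 + 0.4q → q* = 50.9434, p* = 171.3774.
For a per-unit tax t: Δq = t/1.06, so DWL = ½·t·(t/1.06) = t²/2.12.
At t = 10.5: DWL = 52.005. At t = 29.5: DWL = 410.495.
Increase = 410.495 − 52.005 = 358.49.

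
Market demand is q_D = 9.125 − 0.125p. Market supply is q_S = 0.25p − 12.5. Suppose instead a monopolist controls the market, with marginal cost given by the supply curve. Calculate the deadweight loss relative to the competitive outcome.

In inverse form: demand p = 73 − 8q, supply p = 50 + 4q.
Competitive equilibrium: 73 − 8q = 50 + 4q → q* = 1.9167, p* = 57.6667.
Marginal revenue: MR = 73 − 16q. Set MR = MC: 73 − 16q = 50 + 4q → q_m = 1.15.
Price p_m = 73 − 8·1.15 = 63.8; MC(q_m) = 50 + 4·1.15 = 54.6.
Competitive q* = 1.9167, so Δq = 0.7667; wedge = 63.8 − 54.6 = 9.2.
DWL = ½ × 0.7667 × 9.2 = 3.53.

3.53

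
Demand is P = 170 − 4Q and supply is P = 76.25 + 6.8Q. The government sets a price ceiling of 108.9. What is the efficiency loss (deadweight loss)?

Competitive equilibrium: 170 − 4Q = 76.25 + 6.8Q → Q* = 8.6806, P* = 135.2778.
At the ceiling P = 108.9, quantity supplied = (108.9 − 76.25)/6.8 = 4.8015.
Willingness to pay at Q' = 4.8015: 170 − 4·4.8015 = 150.794.
ΔQ = 8.6806 − 4.8015 = 3.8791; wedge = 150.794 − 108.9 = 41.894.
DWL = ½ × 3.8791 × 41.894 = 81.26.

81.26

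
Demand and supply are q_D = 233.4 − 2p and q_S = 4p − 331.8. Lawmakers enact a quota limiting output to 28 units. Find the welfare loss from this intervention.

108.375

In inverse form: demand p = 116.7 − 0.5q, supply p = 82.95 + 0.25q.
Competitive equilibrium: 116.7 − 0.5q = 82.95 + 0.25q → q* = 45, p* = 94.2.
At q = 28: demand price = 116.7 − 0.5·28 = 102.7; supply price = 82.95 + 0.25·28 = 89.95.
Δq = 45 − 28 = 17; wedge = 102.7 − 89.95 = 12.75.
Welfare loss = ½ × 17 × 12.75 = 108.375.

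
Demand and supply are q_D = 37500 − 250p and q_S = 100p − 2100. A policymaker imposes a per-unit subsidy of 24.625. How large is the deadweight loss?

In inverse form: demand p = 150 − 0.004q, supply p = 21 + 0.01q.
Competitive equilibrium: 150 − 0.004q = 21 + 0.01q → q* = 9214.2857, p* = 113.1429.
The subsidy lowers effective supply by 24.625: p = 0.01q − 3.625.
New quantity: 150 − 0.004q = 0.01q − 3.625 → q' = 10973.2143.
Overproduction Δq = 10973.2143 − 9214.2857 = 1758.9286; wedge = subsidy = 24.625.
Welfare loss = ½ × 1758.9286 × 24.625 = 21656.81.

21656.81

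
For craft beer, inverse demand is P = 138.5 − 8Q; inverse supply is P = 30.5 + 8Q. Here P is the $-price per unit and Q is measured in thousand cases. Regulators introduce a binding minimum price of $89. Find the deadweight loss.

$2.53 thousand

Competitive equilibrium: 138.5 − 8Q = 30.5 + 8Q → Q* = 6.75, P* = 84.5.
At the floor P = 89, quantity demanded = (138.5 − 89)/8 = 6.1875.
Sellers' marginal cost at Q' = 6.1875: 30.5 + 8·6.1875 = 80.
ΔQ = 6.75 − 6.1875 = 0.5625; wedge = 89 − 80 = 9.
DWL = ½ × 0.5625 × 9 = $2.53 thousand.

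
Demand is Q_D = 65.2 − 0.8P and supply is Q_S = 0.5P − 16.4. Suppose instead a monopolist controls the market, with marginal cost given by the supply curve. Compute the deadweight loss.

In inverse form: demand P = 81.5 − 1.25Q, supply P = 32.8 + 2Q.
Competitive equilibrium: 81.5 − 1.25Q = 32.8 + 2Q → Q* = 14.9846, P* = 62.7692.
Marginal revenue: MR = 81.5 − 2.5Q. Set MR = MC: 81.5 − 2.5Q = 32.8 + 2Q → Q_m = 10.8222.
Price P_m = 81.5 − 1.25·10.8222 = 67.9723; MC(Q_m) = 32.8 + 2·10.8222 = 54.4444.
Competitive Q* = 14.9846, so ΔQ = 4.1624; wedge = 67.9723 − 54.4444 = 13.5279.
Deadweight loss = ½ × 4.1624 × 13.5279 = 28.15.

28.15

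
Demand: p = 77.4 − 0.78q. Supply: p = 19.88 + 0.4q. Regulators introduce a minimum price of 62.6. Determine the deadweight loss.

522.94

Competitive equilibrium: 77.4 − 0.78q = 19.88 + 0.4q → q* = 48.7458, p* = 39.3783.
At the floor p = 62.6, quantity demanded = (77.4 − 62.6)/0.78 = 18.9744.
Sellers' marginal cost at q' = 18.9744: 19.88 + 0.4·18.9744 = 27.4698.
Δq = 48.7458 − 18.9744 = 29.7714; wedge = 62.6 − 27.4698 = 35.1302.
The triangle = ½ × 29.7714 × 35.1302 = 522.94.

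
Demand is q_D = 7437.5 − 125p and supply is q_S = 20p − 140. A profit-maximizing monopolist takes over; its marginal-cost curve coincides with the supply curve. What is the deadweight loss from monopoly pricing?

In inverse form: demand p = 59.5 − 0.008q, supply p = 7 + 0.05q.
Competitive equilibrium: 59.5 − 0.008q = 7 + 0.05q → q* = 905.17241, p* = 52.25862.
Marginal revenue: MR = 59.5 − 0.016q. Set MR = MC: 59.5 − 0.016q = 7 + 0.05q → q_m = 795.45455.
Price p_m = 59.5 − 0.008·795.45455 = 53.13636; MC(q_m) = 7 + 0.05·795.45455 = 46.77273.
Competitive q* = 905.17241, so Δq = 109.71786; wedge = 53.13636 − 46.77273 = 6.36363.
The triangle = ½ × 109.71786 × 6.36363 = 349.10.

349.10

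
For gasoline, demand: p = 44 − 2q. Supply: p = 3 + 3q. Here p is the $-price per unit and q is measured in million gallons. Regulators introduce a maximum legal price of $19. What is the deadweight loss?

$20.54 million

Competitive equilibrium: 44 − 2q = 3 + 3q → q* = 8.2, p* = 27.6.
At the ceiling p = 19, quantity supplied = (19 − 3)/3 = 5.3333.
Willingness to pay at q' = 5.3333: 44 − 2·5.3333 = 33.3334.
Δq = 8.2 − 5.3333 = 2.8667; wedge = 33.3334 − 19 = 14.3334.
Deadweight loss = ½ × 2.8667 × 14.3334 = $20.54 million.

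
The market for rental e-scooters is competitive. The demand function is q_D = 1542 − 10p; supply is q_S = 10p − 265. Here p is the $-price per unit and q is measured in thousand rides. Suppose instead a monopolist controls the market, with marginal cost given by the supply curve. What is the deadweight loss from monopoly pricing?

$4529.80 thousand

In inverse form: demand p = 154.2 − 0.1q, supply p = 26.5 + 0.1q.
Competitive equilibrium: 154.2 − 0.1q = 26.5 + 0.1q → q* = 638.5, p* = 90.35.
Marginal revenue: MR = 154.2 − 0.2q. Set MR = MC: 154.2 − 0.2q = 26.5 + 0.1q → q_m = 425.66667.
Price p_m = 154.2 − 0.1·425.66667 = 111.63333; MC(q_m) = 26.5 + 0.1·425.66667 = 69.06667.
Competitive q* = 638.5, so Δq = 212.83333; wedge = 111.63333 − 69.06667 = 42.56666.
DWL = ½ × 212.83333 × 42.56666 = $4529.80 thousand.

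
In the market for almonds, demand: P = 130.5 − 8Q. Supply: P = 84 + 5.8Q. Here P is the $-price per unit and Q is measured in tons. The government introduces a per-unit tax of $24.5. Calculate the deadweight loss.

$21.75

Competitive equilibrium: 130.5 − 8Q = 84 + 5.8Q → Q* = 3.3696, P* = 103.5435.
With the tax, the buyer price exceeds the seller price by 24.5: (130.5 − 8Q) − (84 + 5.8Q) = 24.5 → Q' = 1.5942.
ΔQ = 3.3696 − 1.5942 = 1.7754; the wedge equals the tax, 24.5.
Welfare loss = ½ × 1.7754 × 24.5 = $21.75.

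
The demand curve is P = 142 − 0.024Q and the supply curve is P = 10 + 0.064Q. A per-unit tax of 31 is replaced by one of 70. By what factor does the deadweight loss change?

5.099

Competitive equilibrium: 142 − 0.024Q = 10 + 0.064Q → Q* = 1500, P* = 106.
For a per-unit tax t: ΔQ = t/0.088, so DWL = ½·t·(t/0.088) = t²/0.176.
At t = 31: DWL = 5460.227. At t = 70: DWL = 27840.909.
Ratio = (70/31)² = 5.099.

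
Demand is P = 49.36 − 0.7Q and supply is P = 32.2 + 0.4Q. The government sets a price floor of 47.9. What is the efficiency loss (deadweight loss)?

Competitive equilibrium: 49.36 − 0.7Q = 32.2 + 0.4Q → Q* = 15.6, P* = 38.44.
At the floor P = 47.9, quantity demanded = (49.36 − 47.9)/0.7 = 2.0857.
Sellers' marginal cost at Q' = 2.0857: 32.2 + 0.4·2.0857 = 33.0343.
ΔQ = 15.6 − 2.0857 = 13.5143; wedge = 47.9 − 33.0343 = 14.8657.
Welfare loss = ½ × 13.5143 × 14.8657 = 100.45.

100.45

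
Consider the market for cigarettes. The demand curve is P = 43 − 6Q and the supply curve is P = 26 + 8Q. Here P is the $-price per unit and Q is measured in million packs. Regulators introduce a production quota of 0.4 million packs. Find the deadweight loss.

Competitive equilibrium: 43 − 6Q = 26 + 8Q → Q* = 1.2143, P* = 35.7143.
At Q = 0.4: demand price = 43 − 6·0.4 = 40.6; supply price = 26 + 8·0.4 = 29.2.
ΔQ = 1.2143 − 0.4 = 0.8143; wedge = 40.6 − 29.2 = 11.4.
The triangle = ½ × 0.8143 × 11.4 = $4.64 million.

$4.64 million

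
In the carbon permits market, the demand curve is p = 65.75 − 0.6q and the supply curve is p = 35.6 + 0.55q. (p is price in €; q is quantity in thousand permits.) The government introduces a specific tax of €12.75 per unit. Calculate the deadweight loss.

Competitive equilibrium: 65.75 − 0.6q = 35.6 + 0.55q → q* = 26.2174, p* = 50.0196.
With the tax, the buyer price exceeds the seller price by 12.75: (65.75 − 0.6q) − (35.6 + 0.55q) = 12.75 → q' = 15.1304.
Δq = 26.2174 − 15.1304 = 11.087; the wedge equals the tax, 12.75.
Deadweight loss = ½ × 11.087 × 12.75 = €70.68 thousand.

€70.68 thousand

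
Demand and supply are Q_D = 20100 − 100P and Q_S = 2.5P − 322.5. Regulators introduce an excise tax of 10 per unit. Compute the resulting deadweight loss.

121.95

In inverse form: demand P = 201 − 0.01Q, supply P = 129 + 0.4Q.
Competitive equilibrium: 201 − 0.01Q = 129 + 0.4Q → Q* = 175.6098, P* = 199.2439.
With the tax, the buyer price exceeds the seller price by 10: (201 − 0.01Q) − (129 + 0.4Q) = 10 → Q' = 151.2195.
ΔQ = 175.6098 − 151.2195 = 24.3903; the wedge equals the tax, 10.
Deadweight loss = ½ × 24.3903 × 10 = 121.95.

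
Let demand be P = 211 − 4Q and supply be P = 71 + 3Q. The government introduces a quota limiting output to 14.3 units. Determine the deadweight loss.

Competitive equilibrium: 211 − 4Q = 71 + 3Q → Q* = 20, P* = 131.
At Q = 14.3: demand price = 211 − 4·14.3 = 153.8; supply price = 71 + 3·14.3 = 113.9.
ΔQ = 20 − 14.3 = 5.7; wedge = 153.8 − 113.9 = 39.9.
The triangle = ½ × 5.7 × 39.9 = 113.715.

113.715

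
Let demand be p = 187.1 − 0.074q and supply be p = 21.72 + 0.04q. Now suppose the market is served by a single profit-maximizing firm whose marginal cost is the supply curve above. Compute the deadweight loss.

18585.70

Competitive equilibrium: 187.1 − 0.074q = 21.72 + 0.04q → q* = 1450.7018, p* = 79.7481.
Marginal revenue: MR = 187.1 − 0.148q. Set MR = MC: 187.1 − 0.148q = 21.72 + 0.04q → q_m = 879.6809.
Price p_m = 187.1 − 0.074·879.6809 = 122.0036; MC(q_m) = 21.72 + 0.04·879.6809 = 56.9072.
Competitive q* = 1450.7018, so Δq = 571.0209; wedge = 122.0036 − 56.9072 = 65.0964.
The triangle = ½ × 571.0209 × 65.0964 = 18585.70.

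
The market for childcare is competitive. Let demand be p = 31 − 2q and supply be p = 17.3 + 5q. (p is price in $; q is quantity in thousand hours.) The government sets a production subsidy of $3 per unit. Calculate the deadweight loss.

Competitive equilibrium: 31 − 2q = 17.3 + 5q → q* = 1.9571, p* = 27.0857.
The subsidy lowers effective supply by 3: p = 14.3 + 5q.
New quantity: 31 − 2q = 14.3 + 5q → q' = 2.3857.
Overproduction Δq = 2.3857 − 1.9571 = 0.4286; wedge = subsidy = 3.
Welfare loss = ½ × 0.4286 × 3 = $0.64 thousand.

$0.64 thousand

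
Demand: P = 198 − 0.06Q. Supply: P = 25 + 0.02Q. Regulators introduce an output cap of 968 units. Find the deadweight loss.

57073.21

Competitive equilibrium: 198 − 0.06Q = 25 + 0.02Q → Q* = 2162.5, P* = 68.25.
At Q = 968: demand price = 198 − 0.06·968 = 139.92; supply price = 25 + 0.02·968 = 44.36.
ΔQ = 2162.5 − 968 = 1194.5; wedge = 139.92 − 44.36 = 95.56.
Welfare loss = ½ × 1194.5 × 95.56 = 57073.21.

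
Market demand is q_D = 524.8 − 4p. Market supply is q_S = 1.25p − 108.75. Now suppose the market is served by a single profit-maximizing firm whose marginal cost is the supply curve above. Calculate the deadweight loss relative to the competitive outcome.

In inverse form: demand p = 131.2 − 0.25q, supply p = 87 + 0.8q.
Competitive equilibrium: 131.2 − 0.25q = 87 + 0.8q → q* = 42.0952, p* = 120.6762.
Marginal revenue: MR = 131.2 − 0.5q. Set MR = MC: 131.2 − 0.5q = 87 + 0.8q → q_m = 34.
Price p_m = 131.2 − 0.25·34 = 122.7; MC(q_m) = 87 + 0.8·34 = 114.2.
Competitive q* = 42.0952, so Δq = 8.0952; wedge = 122.7 − 114.2 = 8.5.
The triangle = ½ × 8.0952 × 8.5 = 34.40.

34.40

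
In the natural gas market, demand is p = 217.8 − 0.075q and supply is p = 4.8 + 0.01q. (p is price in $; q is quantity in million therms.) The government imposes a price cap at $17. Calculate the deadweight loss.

Competitive equilibrium: 217.8 − 0.075q = 4.8 + 0.01q → q* = 2505.8824, p* = 29.8588.
At the ceiling p = 17, quantity supplied = (17 − 4.8)/0.01 = 1220.
Willingness to pay at q' = 1220: 217.8 − 0.075·1220 = 126.3.
Δq = 2505.8824 − 1220 = 1285.8824; wedge = 126.3 − 17 = 109.3.
Deadweight loss = ½ × 1285.8824 × 109.3 = $70273.47 million.

$70273.47 million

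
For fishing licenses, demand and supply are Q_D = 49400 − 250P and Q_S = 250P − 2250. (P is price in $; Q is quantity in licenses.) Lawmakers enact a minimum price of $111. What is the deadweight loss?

$14822.50

In inverse form: demand P = 197.6 − 0.004Q, supply P = 9 + 0.004Q.
Competitive equilibrium: 197.6 − 0.004Q = 9 + 0.004Q → Q* = 23575, P* = 103.3.
At the floor P = 111, quantity demanded = (197.6 − 111)/0.004 = 21650.
Sellers' marginal cost at Q' = 21650: 9 + 0.004·21650 = 95.6.
ΔQ = 23575 − 21650 = 1925; wedge = 111 − 95.6 = 15.4.
DWL = ½ × 1925 × 15.4 = $14822.50.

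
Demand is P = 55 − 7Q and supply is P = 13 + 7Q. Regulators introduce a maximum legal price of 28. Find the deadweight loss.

5.14

Competitive equilibrium: 55 − 7Q = 13 + 7Q → Q* = 3, P* = 34.
At the ceiling P = 28, quantity supplied = (28 − 13)/7 = 2.1429.
Willingness to pay at Q' = 2.1429: 55 − 7·2.1429 = 39.9997.
ΔQ = 3 − 2.1429 = 0.8571; wedge = 39.9997 − 28 = 11.9997.
Welfare loss = ½ × 0.8571 × 11.9997 = 5.14.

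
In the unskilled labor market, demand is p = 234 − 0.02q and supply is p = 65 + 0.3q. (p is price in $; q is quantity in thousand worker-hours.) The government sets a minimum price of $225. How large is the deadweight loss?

Competitive equilibrium: 234 − 0.02q = 65 + 0.3q → q* = 528.125, p* = 223.4375.
At the floor p = 225, quantity demanded = (234 − 225)/0.02 = 450.
Sellers' marginal cost at q' = 450: 65 + 0.3·450 = 200.
Δq = 528.125 − 450 = 78.125; wedge = 225 − 200 = 25.
Welfare loss = ½ × 78.125 × 25 = $976.56 thousand.

$976.56 thousand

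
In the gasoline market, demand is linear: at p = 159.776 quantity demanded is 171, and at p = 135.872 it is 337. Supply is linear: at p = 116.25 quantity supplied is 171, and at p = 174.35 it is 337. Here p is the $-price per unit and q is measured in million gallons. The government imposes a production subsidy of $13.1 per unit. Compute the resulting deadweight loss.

$173.69 million

Demand slope = (135.872 − 159.776)/(337 − 171) = −0.144, so p = 184.4 − 0.144q.
Supply slope = (174.35 − 116.25)/(337 − 171) = 0.35, so p = 56.4 + 0.35q.
Competitive equilibrium: 184.4 − 0.144q = 56.4 + 0.35q → q* = 259.1093, p* = 147.0883.
The subsidy lowers effective supply by 13.1: p = 43.3 + 0.35q.
New quantity: 184.4 − 0.144q = 43.3 + 0.35q → q' = 285.6275.
Overproduction Δq = 285.6275 − 259.1093 = 26.5182; wedge = subsidy = 13.1.
The triangle = ½ × 26.5182 × 13.1 = $173.69 million.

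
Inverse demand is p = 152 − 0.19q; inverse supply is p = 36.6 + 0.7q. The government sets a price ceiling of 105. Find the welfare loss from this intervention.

Competitive equilibrium: 152 − 0.19q = 36.6 + 0.7q → q* = 129.6629, p* = 127.364.
At the ceiling p = 105, quantity supplied = (105 − 36.6)/0.7 = 97.7143.
Willingness to pay at q' = 97.7143: 152 − 0.19·97.7143 = 133.4343.
Δq = 129.6629 − 97.7143 = 31.9486; wedge = 133.4343 − 105 = 28.4343.
The triangle = ½ × 31.9486 × 28.4343 = 454.22.

454.22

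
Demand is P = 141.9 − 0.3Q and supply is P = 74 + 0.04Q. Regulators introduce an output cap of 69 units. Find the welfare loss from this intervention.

2904.28

Competitive equilibrium: 141.9 − 0.3Q = 74 + 0.04Q → Q* = 199.70588, P* = 81.98824.
At Q = 69: demand price = 141.9 − 0.3·69 = 121.2; supply price = 74 + 0.04·69 = 76.76.
ΔQ = 199.70588 − 69 = 130.70588; wedge = 121.2 − 76.76 = 44.44.
Welfare loss = ½ × 130.70588 × 44.44 = 2904.28.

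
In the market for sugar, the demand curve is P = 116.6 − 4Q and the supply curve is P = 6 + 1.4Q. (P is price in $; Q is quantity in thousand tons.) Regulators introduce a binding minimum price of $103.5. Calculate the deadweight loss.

Competitive equilibrium: 116.6 − 4Q = 6 + 1.4Q → Q* = 20.4815, P* = 34.6741.
At the floor P = 103.5, quantity demanded = (116.6 − 103.5)/4 = 3.275.
Sellers' marginal cost at Q' = 3.275: 6 + 1.4·3.275 = 10.585.
ΔQ = 20.4815 − 3.275 = 17.2065; wedge = 103.5 − 10.585 = 92.915.
DWL = ½ × 17.2065 × 92.915 = $799.37 thousand.

$799.37 thousand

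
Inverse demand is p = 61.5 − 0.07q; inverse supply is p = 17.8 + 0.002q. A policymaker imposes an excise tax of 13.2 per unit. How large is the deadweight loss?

Competitive equilibrium: 61.5 − 0.07q = 17.8 + 0.002q → q* = 606.9444, p* = 19.0139.
With the tax, the buyer price exceeds the seller price by 13.2: (61.5 − 0.07q) − (17.8 + 0.002q) = 13.2 → q' = 423.6111.
Δq = 606.9444 − 423.6111 = 183.3333; the wedge equals the tax, 13.2.
The triangle = ½ × 183.3333 × 13.2 = 1210.

1210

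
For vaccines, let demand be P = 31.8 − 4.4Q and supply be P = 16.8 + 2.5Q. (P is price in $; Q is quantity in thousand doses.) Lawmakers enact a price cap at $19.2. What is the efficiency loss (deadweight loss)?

$5.08 thousand

Competitive equilibrium: 31.8 − 4.4Q = 16.8 + 2.5Q → Q* = 2.1739, P* = 22.2348.
At the ceiling P = 19.2, quantity supplied = (19.2 − 16.8)/2.5 = 0.96.
Willingness to pay at Q' = 0.96: 31.8 − 4.4·0.96 = 27.576.
ΔQ = 2.1739 − 0.96 = 1.2139; wedge = 27.576 − 19.2 = 8.376.
Deadweight loss = ½ × 1.2139 × 8.376 = $5.08 thousand.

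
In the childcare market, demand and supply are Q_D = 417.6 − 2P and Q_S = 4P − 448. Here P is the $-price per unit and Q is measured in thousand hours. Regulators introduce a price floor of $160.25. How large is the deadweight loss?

In inverse form: demand P = 208.8 − 0.5Q, supply P = 112 + 0.25Q.
Competitive equilibrium: 208.8 − 0.5Q = 112 + 0.25Q → Q* = 129.0667, P* = 144.2667.
At the floor P = 160.25, quantity demanded = (208.8 − 160.25)/0.5 = 97.1.
Sellers' marginal cost at Q' = 97.1: 112 + 0.25·97.1 = 136.275.
ΔQ = 129.0667 − 97.1 = 31.9667; wedge = 160.25 − 136.275 = 23.975.
Deadweight loss = ½ × 31.9667 × 23.975 = $383.20 thousand.

$383.20 thousand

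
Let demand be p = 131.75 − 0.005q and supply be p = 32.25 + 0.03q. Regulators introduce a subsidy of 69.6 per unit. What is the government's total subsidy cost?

Competitive equilibrium: 131.75 − 0.005q = 32.25 + 0.03q → q* = 2842.8571, p* = 117.5357.
The subsidy lowers effective supply by 69.6: p = 0.03q − 37.35.
New quantity: 131.75 − 0.005q = 0.03q − 37.35 → q' = 4831.4286.
Total subsidy cost = 69.6 × 4831.4286 = 336267.43.

336267.43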